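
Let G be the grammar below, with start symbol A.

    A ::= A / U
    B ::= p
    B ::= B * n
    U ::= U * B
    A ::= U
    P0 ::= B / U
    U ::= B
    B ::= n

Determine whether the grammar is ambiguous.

Witness: n * n

Derivation 1: A ⇒ U ⇒ U * B ⇒ B * B ⇒ n * B ⇒ n * n
Derivation 2: A ⇒ U ⇒ B ⇒ B * n ⇒ n * n

Two distinct leftmost derivations for the same string.

Ambiguous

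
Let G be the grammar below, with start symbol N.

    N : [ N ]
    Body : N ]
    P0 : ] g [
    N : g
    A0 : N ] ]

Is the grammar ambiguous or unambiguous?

(P0, Body, A0 are unreachable from N, so their rules don't affect L(N).) L(N) is { openⁿ atom closeⁿ : n ≥ 0 }. The bracket depth fixes n, and the derivation is forced at every step.

Unambiguous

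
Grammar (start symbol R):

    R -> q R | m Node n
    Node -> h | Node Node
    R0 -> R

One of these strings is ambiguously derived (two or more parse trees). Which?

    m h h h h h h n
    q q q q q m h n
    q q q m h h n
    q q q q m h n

m h h h h h h n: 42 trees
q q q q q m h n: 1 tree
q q q m h h n: 1 tree
q q q q m h n: 1 tree

m h h h h h h n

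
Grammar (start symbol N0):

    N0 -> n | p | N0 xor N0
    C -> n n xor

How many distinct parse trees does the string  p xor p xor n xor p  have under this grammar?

5

Parse trees for p xor p xor n xor p:
  [N0 [N0 p] xor [N0 [N0 p] xor [N0 [N0 n] xor [N0 p]]]]
  [N0 [N0 p] xor [N0 [N0 [N0 p] xor [N0 n]] xor [N0 p]]]
  [N0 [N0 [N0 p] xor [N0 p]] xor [N0 [N0 n] xor [N0 p]]]
  [N0 [N0 [N0 p] xor [N0 [N0 p] xor [N0 n]]] xor [N0 p]]
  [N0 [N0 [N0 [N0 p] xor [N0 p]] xor [N0 n]] xor [N0 p]]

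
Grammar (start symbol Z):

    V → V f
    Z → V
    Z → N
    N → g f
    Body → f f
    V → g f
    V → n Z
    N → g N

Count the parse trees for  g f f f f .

1

Parse trees for g f f f f:
  [Z [V [V [V [V g f] f] f] f]]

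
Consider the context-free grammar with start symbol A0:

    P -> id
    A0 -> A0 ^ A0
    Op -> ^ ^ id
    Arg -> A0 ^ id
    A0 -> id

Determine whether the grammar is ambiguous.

Ambiguous

Witness: id ^ id ^ id

Derivation 1: A0 ⇒ A0 ^ A0 ⇒ A0 ^ A0 ^ A0 ⇒ id ^ A0 ^ A0 ⇒ id ^ id ^ A0 ⇒ id ^ id ^ id
Derivation 2: A0 ⇒ A0 ^ A0 ⇒ id ^ A0 ⇒ id ^ A0 ^ A0 ⇒ id ^ id ^ A0 ⇒ id ^ id ^ id

Two distinct leftmost derivations for the same string.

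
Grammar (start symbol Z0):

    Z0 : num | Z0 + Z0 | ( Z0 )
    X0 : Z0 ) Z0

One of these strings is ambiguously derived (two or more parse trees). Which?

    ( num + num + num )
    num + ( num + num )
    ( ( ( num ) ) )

( num + num + num ): 2 trees
num + ( num + num ): 1 tree
( ( ( num ) ) ): 1 tree

( num + num + num )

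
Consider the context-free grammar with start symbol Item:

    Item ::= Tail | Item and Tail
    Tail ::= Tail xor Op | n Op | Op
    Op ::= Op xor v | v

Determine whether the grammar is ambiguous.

Witness: v xor v

Derivation 1: Item ⇒ Tail ⇒ Tail xor Op ⇒ Op xor Op ⇒ v xor Op ⇒ v xor v
Derivation 2: Item ⇒ Tail ⇒ Op ⇒ Op xor v ⇒ v xor v

Two distinct leftmost derivations for the same string.

Ambiguous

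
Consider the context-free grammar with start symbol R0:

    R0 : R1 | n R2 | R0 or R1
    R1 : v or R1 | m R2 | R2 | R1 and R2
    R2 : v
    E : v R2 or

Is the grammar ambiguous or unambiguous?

Witness: v or v

Derivation 1: R0 ⇒ R1 ⇒ v or R1 ⇒ v or R2 ⇒ v or v
Derivation 2: R0 ⇒ R0 or R1 ⇒ R1 or R1 ⇒ R2 or R1 ⇒ v or R1 ⇒ v or R2 ⇒ v or v

Two distinct leftmost derivations for the same string.

Ambiguous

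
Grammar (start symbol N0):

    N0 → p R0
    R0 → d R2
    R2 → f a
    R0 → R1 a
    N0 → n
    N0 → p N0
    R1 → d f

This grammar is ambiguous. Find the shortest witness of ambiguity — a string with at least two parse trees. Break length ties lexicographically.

p d f a

length 1: no string has ≥2 trees
length 2: no string has ≥2 trees
length 3: no string has ≥2 trees
length 4: p d f a has 2 parse trees

Two derivations of p d f a:
  N0 ⇒ p R0 ⇒ p d R2 ⇒ p d f a
  N0 ⇒ p R0 ⇒ p R1 a ⇒ p d f a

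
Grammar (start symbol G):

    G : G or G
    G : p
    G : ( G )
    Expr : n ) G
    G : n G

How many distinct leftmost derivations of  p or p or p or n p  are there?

Parse trees for p or p or p or n p:
  [G [G p] or [G [G p] or [G [G p] or [G n [G p]]]]]
  [G [G p] or [G [G [G p] or [G p]] or [G n [G p]]]]
  [G [G [G p] or [G p]] or [G [G p] or [G n [G p]]]]
  [G [G [G p] or [G [G p] or [G p]]] or [G n [G p]]]
  [G [G [G [G p] or [G p]] or [G p]] or [G n [G p]]]

5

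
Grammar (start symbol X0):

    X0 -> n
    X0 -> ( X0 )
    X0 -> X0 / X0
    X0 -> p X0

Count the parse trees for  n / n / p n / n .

Parse trees for n / n / p n / n:
  [X0 [X0 n] / [X0 [X0 n] / [X0 [X0 p [X0 n]] / [X0 n]]]]
  [X0 [X0 n] / [X0 [X0 n] / [X0 p [X0 [X0 n] / [X0 n]]]]]
  [X0 [X0 n] / [X0 [X0 [X0 n] / [X0 p [X0 n]]] / [X0 n]]]
  [X0 [X0 [X0 n] / [X0 n]] / [X0 [X0 p [X0 n]] / [X0 n]]]
  [X0 [X0 [X0 n] / [X0 n]] / [X0 p [X0 [X0 n] / [X0 n]]]]
  [X0 [X0 [X0 n] / [X0 [X0 n] / [X0 p [X0 n]]]] / [X0 n]]
  [X0 [X0 [X0 [X0 n] / [X0 n]] / [X0 p [X0 n]]] / [X0 n]]

7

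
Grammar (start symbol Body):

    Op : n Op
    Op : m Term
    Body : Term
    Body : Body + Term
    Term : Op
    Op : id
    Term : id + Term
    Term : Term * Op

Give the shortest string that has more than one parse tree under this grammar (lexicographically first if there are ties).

length 1: no string has ≥2 trees
length 2: no string has ≥2 trees
length 3: id + id has 2 parse trees

Two derivations of id + id:
  Body ⇒ Term ⇒ id + Term ⇒ id + Op ⇒ id + id
  Body ⇒ Body + Term ⇒ Term + Term ⇒ Op + Term ⇒ id + Term ⇒ id + Op ⇒ id + id

id + id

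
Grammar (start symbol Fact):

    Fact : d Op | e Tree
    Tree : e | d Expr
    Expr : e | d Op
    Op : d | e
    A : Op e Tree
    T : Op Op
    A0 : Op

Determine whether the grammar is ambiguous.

Unambiguous

Only Fact, Tree, Expr, Op are reachable from Fact; ignoring the rest: The reachable rules are right-linear with at most one rule per (nonterminal, next-terminal) pair. Each input token forces the next rule, so parsing is deterministic.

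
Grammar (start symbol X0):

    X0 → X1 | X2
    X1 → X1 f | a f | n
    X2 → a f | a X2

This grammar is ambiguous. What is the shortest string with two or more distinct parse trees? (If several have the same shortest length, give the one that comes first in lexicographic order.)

length 1: no string has ≥2 trees
length 2: a f has 2 parse trees

Two derivations of a f:
  X0 ⇒ X1 ⇒ a f
  X0 ⇒ X2 ⇒ a f

a f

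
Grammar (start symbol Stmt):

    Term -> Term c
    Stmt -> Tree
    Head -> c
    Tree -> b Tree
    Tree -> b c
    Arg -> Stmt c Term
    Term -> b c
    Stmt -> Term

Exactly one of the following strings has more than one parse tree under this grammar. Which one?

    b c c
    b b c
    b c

b c c: 1 tree
b b c: 1 tree
b c: 2 trees

b c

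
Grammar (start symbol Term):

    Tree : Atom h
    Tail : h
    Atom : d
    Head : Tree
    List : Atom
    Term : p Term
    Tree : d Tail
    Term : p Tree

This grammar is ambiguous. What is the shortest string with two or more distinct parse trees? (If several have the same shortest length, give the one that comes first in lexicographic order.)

p d h

length 3: p d h has 2 parse trees

Two derivations of p d h:
  Term ⇒ p Tree ⇒ p Atom h ⇒ p d h
  Term ⇒ p Tree ⇒ p d Tail ⇒ p d h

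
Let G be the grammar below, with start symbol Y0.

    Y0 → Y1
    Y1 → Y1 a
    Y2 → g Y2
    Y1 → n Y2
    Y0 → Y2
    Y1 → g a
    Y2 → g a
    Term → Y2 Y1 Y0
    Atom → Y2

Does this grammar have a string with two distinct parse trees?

Ambiguous

Witness: g a

Derivation 1: Y0 ⇒ Y1 ⇒ g a
Derivation 2: Y0 ⇒ Y2 ⇒ g a

Two distinct leftmost derivations for the same string.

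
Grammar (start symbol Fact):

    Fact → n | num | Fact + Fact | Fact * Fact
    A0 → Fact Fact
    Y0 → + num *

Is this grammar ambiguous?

Ambiguous

Witness: n * n * n

Derivation 1: Fact ⇒ Fact * Fact ⇒ n * Fact ⇒ n * Fact * Fact ⇒ n * n * Fact ⇒ n * n * n
Derivation 2: Fact ⇒ Fact * Fact ⇒ Fact * Fact * Fact ⇒ n * Fact * Fact ⇒ n * n * Fact ⇒ n * n * n

Two distinct leftmost derivations for the same string.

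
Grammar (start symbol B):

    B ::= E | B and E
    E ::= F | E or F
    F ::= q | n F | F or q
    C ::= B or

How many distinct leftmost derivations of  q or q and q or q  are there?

4

Parse trees for q or q and q or q:
  [B [B [E [F [F q] or q]]] and [E [F [F q] or q]]]
  [B [B [E [F [F q] or q]]] and [E [E [F q]] or [F q]]]
  [B [B [E [E [F q]] or [F q]]] and [E [F [F q] or q]]]
  [B [B [E [E [F q]] or [F q]]] and [E [E [F q]] or [F q]]]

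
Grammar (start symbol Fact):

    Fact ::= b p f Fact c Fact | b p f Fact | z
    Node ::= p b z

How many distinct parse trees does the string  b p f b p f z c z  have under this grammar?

2

Parse trees for b p f b p f z c z:
  [Fact b p f [Fact b p f [Fact z]] c [Fact z]]
  [Fact b p f [Fact b p f [Fact z] c [Fact z]]]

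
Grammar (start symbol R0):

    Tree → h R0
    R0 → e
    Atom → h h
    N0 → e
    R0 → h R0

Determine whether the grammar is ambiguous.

(Tree, N0, Atom are unreachable from R0, so their rules don't affect L(R0).) Each reachable nonterminal has at most one production per leading terminal, and all productions are right-linear; the derivation is determined token-by-token.

Unambiguous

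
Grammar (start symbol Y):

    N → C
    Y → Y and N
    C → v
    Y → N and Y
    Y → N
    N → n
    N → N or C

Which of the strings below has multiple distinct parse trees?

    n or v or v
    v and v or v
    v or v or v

n or v or v: 1 tree
v and v or v: 2 trees
v or v or v: 1 tree

v and v or v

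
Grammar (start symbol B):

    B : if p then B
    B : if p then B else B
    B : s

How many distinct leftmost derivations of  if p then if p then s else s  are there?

Parse trees for if p then if p then s else s:
  [B if p then [B if p then [B s] else [B s]]]
  [B if p then [B if p then [B s]] else [B s]]

2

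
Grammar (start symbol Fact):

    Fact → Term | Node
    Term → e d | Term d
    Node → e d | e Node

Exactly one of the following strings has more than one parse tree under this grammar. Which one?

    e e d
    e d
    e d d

e e d: 1 tree
e d: 2 trees
e d d: 1 tree

e d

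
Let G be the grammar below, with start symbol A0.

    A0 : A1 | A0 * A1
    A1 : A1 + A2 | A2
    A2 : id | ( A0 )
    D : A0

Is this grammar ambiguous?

Unambiguous

Only A0, A1, A2 are reachable from A0; ignoring the rest: This is a standard precedence ladder (A0 over A1 over A2), with each level left-recursive on its own operator ('*' at A0, '+' at A1). That structure is LR(1), hence unambiguous.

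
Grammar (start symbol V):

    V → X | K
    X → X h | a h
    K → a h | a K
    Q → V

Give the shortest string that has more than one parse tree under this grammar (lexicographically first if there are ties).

a h

length 2: a h has 2 parse trees

Two derivations of a h:
  V ⇒ X ⇒ a h
  V ⇒ K ⇒ a h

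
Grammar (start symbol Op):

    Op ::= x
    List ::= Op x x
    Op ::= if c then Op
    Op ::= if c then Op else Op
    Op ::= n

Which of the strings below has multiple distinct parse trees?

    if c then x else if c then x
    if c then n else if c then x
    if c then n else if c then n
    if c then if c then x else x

if c then if c then x else x

if c then x else if c then x: 1 tree
if c then n else if c then x: 1 tree
if c then n else if c then n: 1 tree
if c then if c then x else x: 2 trees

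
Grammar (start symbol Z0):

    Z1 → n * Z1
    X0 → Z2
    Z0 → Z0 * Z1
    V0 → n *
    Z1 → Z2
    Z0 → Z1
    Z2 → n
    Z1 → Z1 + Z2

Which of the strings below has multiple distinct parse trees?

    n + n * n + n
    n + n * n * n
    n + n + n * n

n + n * n + n: 1 tree
n + n * n * n: 2 trees
n + n + n * n: 1 tree

n + n * n * n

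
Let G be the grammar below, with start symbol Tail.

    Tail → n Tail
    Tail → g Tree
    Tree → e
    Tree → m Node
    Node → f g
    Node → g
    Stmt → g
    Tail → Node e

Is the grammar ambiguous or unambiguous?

Ambiguous

Witness: g e

Derivation 1: Tail ⇒ g Tree ⇒ g e
Derivation 2: Tail ⇒ Node e ⇒ g e

Two distinct leftmost derivations for the same string.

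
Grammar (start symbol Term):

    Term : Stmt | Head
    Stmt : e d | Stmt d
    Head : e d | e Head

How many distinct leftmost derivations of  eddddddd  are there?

Parse trees for eddddddd:
  [Term [Stmt [Stmt [Stmt [Stmt [Stmt [Stmt [Stmt e d] d] d] d] d] d] d]]

1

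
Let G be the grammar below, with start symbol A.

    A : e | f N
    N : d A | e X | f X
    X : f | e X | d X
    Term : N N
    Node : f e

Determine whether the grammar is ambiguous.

Unambiguous

(Term, Node are unreachable from A, so their rules don't affect L(A).) Each reachable nonterminal has at most one production per leading terminal, and all productions are right-linear; the derivation is determined token-by-token.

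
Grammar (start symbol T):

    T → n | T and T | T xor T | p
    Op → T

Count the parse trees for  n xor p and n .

2

Parse trees for n xor p and n:
  [T [T [T n] xor [T p]] and [T n]]
  [T [T n] xor [T [T p] and [T n]]]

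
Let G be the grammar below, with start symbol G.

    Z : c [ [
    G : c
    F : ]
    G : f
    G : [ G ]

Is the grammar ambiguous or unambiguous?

Unambiguous

(Z, F are unreachable from G, so their rules don't affect L(G).) L(G) is { openⁿ atom closeⁿ : n ≥ 0 }. The bracket depth fixes n, and the derivation is forced at every step.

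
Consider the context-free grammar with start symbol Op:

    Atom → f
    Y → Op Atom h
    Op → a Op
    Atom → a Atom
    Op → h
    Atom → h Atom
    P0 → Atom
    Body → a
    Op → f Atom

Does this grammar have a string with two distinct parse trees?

Unambiguous

(Y, P0, Body are unreachable from Op, so their rules don't affect L(Op).) The reachable rules are right-linear with at most one rule per (nonterminal, next-terminal) pair. Each input token forces the next rule, so parsing is deterministic.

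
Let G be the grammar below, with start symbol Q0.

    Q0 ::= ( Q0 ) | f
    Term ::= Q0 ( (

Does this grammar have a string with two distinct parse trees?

Only Q0 is reachable from Q0; ignoring the rest: Each string is a nest of matched brackets around a single atom. An opening bracket forces the recursive rule; an atom forces the base rule.

Unambiguous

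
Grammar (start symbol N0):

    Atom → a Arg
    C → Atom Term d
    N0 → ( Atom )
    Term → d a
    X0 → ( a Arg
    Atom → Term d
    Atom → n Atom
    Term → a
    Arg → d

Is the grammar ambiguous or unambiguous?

Witness: ( a d )

Derivation 1: N0 ⇒ ( Atom ) ⇒ ( a Arg ) ⇒ ( a d )
Derivation 2: N0 ⇒ ( Atom ) ⇒ ( Term d ) ⇒ ( a d )

Two distinct leftmost derivations for the same string.

Ambiguous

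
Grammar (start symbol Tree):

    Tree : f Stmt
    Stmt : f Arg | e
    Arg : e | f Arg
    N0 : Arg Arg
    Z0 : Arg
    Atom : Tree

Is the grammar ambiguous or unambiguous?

Unambiguous

Only Tree, Stmt, Arg are reachable from Tree; ignoring the rest: Each reachable nonterminal has at most one production per leading terminal, and all productions are right-linear; the derivation is determined token-by-token.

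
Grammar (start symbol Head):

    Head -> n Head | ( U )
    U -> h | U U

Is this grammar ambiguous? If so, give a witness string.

Witness: ( h h h )

Derivation 1: Head ⇒ ( U ) ⇒ ( U U ) ⇒ ( h U ) ⇒ ( h U U ) ⇒ ( h h U ) ⇒ ( h h h )
Derivation 2: Head ⇒ ( U ) ⇒ ( U U ) ⇒ ( U U U ) ⇒ ( h U U ) ⇒ ( h h U ) ⇒ ( h h h )

Two distinct leftmost derivations for the same string.

Ambiguous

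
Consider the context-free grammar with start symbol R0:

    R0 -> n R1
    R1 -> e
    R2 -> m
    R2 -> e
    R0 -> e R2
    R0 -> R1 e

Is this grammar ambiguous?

Ambiguous

Witness: e e

Derivation 1: R0 ⇒ e R2 ⇒ e e
Derivation 2: R0 ⇒ R1 e ⇒ e e

Two distinct leftmost derivations for the same string.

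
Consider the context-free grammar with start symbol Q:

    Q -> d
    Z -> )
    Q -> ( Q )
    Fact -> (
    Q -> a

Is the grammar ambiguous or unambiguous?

(Fact, Z are unreachable from Q, so their rules don't affect L(Q).) L(Q) is { openⁿ atom closeⁿ : n ≥ 0 }. The bracket depth fixes n, and the derivation is forced at every step.

Unambiguous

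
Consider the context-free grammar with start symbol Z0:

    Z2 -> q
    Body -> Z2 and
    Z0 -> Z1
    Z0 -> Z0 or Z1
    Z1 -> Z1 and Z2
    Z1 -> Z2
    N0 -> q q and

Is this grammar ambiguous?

Unambiguous

(Body, N0 are unreachable from Z0, so their rules don't affect L(Z0).) Z0 → Z0 or Z1 | Z1  ;  Z1 → Z1 and Z2 | Z2  — a left-associative chain with Z2 at the bottom. Each string factors uniquely by precedence.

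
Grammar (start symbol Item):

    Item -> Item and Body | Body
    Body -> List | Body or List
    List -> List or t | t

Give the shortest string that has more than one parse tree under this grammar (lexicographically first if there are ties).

length 1: no string has ≥2 trees
length 3: t or t has 2 parse trees

Two derivations of t or t:
  Item ⇒ Body ⇒ List ⇒ List or t ⇒ t or t
  Item ⇒ Body ⇒ Body or List ⇒ List or List ⇒ t or List ⇒ t or t

t or t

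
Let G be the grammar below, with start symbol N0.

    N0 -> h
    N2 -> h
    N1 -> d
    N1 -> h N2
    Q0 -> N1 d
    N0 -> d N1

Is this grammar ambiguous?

Only N0, N1, N2 are reachable from N0; ignoring the rest: Restricted to the reachable nonterminals, every rule has the form A → t or A → t B, and no two rules for the same A share a first terminal. The grammar encodes a DFA — one run per string.

Unambiguous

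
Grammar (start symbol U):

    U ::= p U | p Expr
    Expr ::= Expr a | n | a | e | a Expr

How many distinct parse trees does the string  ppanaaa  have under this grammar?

Parse trees for ppanaaa:
  [U p [U p [Expr [Expr [Expr [Expr a [Expr n]] a] a] a]]]
  [U p [U p [Expr [Expr [Expr a [Expr [Expr n] a]] a] a]]]
  [U p [U p [Expr [Expr a [Expr [Expr [Expr n] a] a]] a]]]
  [U p [U p [Expr a [Expr [Expr [Expr [Expr n] a] a] a]]]]

4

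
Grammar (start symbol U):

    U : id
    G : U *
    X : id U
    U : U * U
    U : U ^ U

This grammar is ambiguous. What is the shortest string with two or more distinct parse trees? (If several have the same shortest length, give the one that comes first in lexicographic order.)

length 1: no string has ≥2 trees
length 3: no string has ≥2 trees
length 5: id * id * id has 2 parse trees

Two derivations of id * id * id:
  U ⇒ U * U ⇒ id * U ⇒ id * U * U ⇒ id * id * U ⇒ id * id * id
  U ⇒ U * U ⇒ U * U * U ⇒ id * U * U ⇒ id * id * U ⇒ id * id * id

id * id * id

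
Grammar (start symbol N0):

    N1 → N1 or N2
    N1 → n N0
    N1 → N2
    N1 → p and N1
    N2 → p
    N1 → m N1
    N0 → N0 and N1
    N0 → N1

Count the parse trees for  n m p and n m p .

3

Parse trees for n m p and n m p:
  [N0 [N0 [N1 n [N0 [N1 m [N1 [N2 p]]]]]] and [N1 n [N0 [N1 m [N1 [N2 p]]]]]]
  [N0 [N1 n [N0 [N0 [N1 m [N1 [N2 p]]]] and [N1 n [N0 [N1 m [N1 [N2 p]]]]]]]]
  [N0 [N1 n [N0 [N1 m [N1 p and [N1 n [N0 [N1 m [N1 [N2 p]]]]]]]]]]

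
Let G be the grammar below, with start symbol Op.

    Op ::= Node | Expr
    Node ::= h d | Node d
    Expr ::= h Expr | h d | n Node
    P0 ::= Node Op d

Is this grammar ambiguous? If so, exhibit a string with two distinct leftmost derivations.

Ambiguous

Witness: h d

Derivation 1: Op ⇒ Node ⇒ h d
Derivation 2: Op ⇒ Expr ⇒ h d

Two distinct leftmost derivations for the same string.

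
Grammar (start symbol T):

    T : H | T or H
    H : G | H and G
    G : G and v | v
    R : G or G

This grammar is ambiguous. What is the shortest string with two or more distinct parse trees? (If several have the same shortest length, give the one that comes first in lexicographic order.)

length 1: no string has ≥2 trees
length 3: v and v has 2 parse trees

Two derivations of v and v:
  T ⇒ H ⇒ G ⇒ G and v ⇒ v and v
  T ⇒ H ⇒ H and G ⇒ G and G ⇒ v and G ⇒ v and v

v and v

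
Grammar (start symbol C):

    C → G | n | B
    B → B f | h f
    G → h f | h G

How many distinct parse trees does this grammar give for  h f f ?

Parse trees for h f f:
  [C [B [B h f] f]]

1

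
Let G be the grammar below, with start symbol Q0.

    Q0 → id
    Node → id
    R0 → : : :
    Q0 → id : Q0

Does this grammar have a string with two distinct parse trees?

Unambiguous

Only Q0 is reachable from Q0; ignoring the rest: Right-recursive list with a separator: after each atom, whether the separator follows determines the rule. One parse per string.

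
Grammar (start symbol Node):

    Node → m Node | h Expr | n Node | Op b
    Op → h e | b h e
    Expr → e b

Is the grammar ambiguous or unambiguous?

Ambiguous

Witness: h e b

Derivation 1: Node ⇒ h Expr ⇒ h e b
Derivation 2: Node ⇒ Op b ⇒ h e b

Two distinct leftmost derivations for the same string.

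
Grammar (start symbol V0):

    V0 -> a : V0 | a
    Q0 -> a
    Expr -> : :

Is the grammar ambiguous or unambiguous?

Unambiguous

(Q0, Expr are unreachable from V0, so their rules don't affect L(V0).) Right-recursive list with a separator: after each atom, whether the separator follows determines the rule. One parse per string.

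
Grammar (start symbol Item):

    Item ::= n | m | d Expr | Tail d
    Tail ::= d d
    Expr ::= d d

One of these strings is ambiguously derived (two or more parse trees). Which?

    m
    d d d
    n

m: 1 tree
d d d: 2 trees
n: 1 tree

d d d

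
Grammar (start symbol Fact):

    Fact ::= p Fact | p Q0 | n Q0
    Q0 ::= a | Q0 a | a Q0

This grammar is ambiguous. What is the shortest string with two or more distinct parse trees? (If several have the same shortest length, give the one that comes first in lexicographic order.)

length 2: no string has ≥2 trees
length 3: n a a has 2 parse trees

Two derivations of n a a:
  Fact ⇒ n Q0 ⇒ n Q0 a ⇒ n a a
  Fact ⇒ n Q0 ⇒ n a Q0 ⇒ n a a

n a a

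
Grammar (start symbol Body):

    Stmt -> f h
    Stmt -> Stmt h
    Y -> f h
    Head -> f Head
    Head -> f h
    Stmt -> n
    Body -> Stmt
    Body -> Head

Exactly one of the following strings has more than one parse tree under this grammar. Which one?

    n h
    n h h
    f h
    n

f h

n h: 1 tree
n h h: 1 tree
f h: 2 trees
n: 1 tree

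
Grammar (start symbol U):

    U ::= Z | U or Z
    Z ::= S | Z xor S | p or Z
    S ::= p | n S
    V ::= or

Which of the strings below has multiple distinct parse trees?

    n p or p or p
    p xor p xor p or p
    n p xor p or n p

n p or p or p: 2 trees
p xor p xor p or p: 1 tree
n p xor p or n p: 1 tree

n p or p or p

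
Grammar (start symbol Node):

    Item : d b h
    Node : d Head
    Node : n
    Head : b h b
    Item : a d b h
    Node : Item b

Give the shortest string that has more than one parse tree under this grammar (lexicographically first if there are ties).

d b h b

length 1: no string has ≥2 trees
length 4: d b h b has 2 parse trees

Two derivations of d b h b:
  Node ⇒ d Head ⇒ d b h b
  Node ⇒ Item b ⇒ d b h b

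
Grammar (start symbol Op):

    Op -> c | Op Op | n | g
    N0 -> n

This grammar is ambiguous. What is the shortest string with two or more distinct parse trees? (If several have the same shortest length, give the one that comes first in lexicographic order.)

length 1: no string has ≥2 trees
length 2: no string has ≥2 trees
length 3: c c c has 2 parse trees

Two derivations of c c c:
  Op ⇒ Op Op ⇒ c Op ⇒ c Op Op ⇒ c c Op ⇒ c c c
  Op ⇒ Op Op ⇒ Op Op Op ⇒ c Op Op ⇒ c c Op ⇒ c c c

c c c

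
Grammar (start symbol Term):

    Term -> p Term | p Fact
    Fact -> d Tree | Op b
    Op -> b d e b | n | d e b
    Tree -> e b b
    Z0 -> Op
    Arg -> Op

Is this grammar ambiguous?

Witness: p d e b b

Derivation 1: Term ⇒ p Fact ⇒ p d Tree ⇒ p d e b b
Derivation 2: Term ⇒ p Fact ⇒ p Op b ⇒ p d e b b

Two distinct leftmost derivations for the same string.

Ambiguous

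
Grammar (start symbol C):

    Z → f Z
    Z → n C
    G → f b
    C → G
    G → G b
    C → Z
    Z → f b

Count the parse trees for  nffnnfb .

2

Parse trees for nffnnfb:
  [C [Z n [C [Z f [Z f [Z n [C [Z n [C [G f b]]]]]]]]]]
  [C [Z n [C [Z f [Z f [Z n [C [Z n [C [Z f b]]]]]]]]]]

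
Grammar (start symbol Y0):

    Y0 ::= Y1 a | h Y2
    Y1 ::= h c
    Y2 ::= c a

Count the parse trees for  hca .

Parse trees for hca:
  [Y0 [Y1 h c] a]
  [Y0 h [Y2 c a]]

2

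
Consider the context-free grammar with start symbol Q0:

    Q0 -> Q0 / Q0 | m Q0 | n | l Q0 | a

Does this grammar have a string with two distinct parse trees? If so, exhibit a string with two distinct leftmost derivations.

Witness: l a / a

Derivation 1: Q0 ⇒ Q0 / Q0 ⇒ l Q0 / Q0 ⇒ l a / Q0 ⇒ l a / a
Derivation 2: Q0 ⇒ l Q0 ⇒ l Q0 / Q0 ⇒ l a / Q0 ⇒ l a / a

Two distinct leftmost derivations for the same string.

Ambiguous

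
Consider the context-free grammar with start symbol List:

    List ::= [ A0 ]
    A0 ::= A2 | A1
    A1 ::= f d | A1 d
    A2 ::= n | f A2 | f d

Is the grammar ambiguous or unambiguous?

Witness: [ f d ]

Derivation 1: List ⇒ [ A0 ] ⇒ [ A2 ] ⇒ [ f d ]
Derivation 2: List ⇒ [ A0 ] ⇒ [ A1 ] ⇒ [ f d ]

Two distinct leftmost derivations for the same string.

Ambiguous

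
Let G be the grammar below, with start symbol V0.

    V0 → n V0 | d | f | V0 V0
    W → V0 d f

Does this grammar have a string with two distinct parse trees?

Witness: d d d

Derivation 1: V0 ⇒ V0 V0 ⇒ d V0 ⇒ d V0 V0 ⇒ d d V0 ⇒ d d d
Derivation 2: V0 ⇒ V0 V0 ⇒ V0 V0 V0 ⇒ d V0 V0 ⇒ d d V0 ⇒ d d d

Two distinct leftmost derivations for the same string.

Ambiguous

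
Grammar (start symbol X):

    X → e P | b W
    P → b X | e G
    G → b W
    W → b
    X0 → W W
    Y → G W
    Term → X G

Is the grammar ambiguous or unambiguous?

Only X, P, G, W are reachable from X; ignoring the rest: The reachable rules are right-linear with at most one rule per (nonterminal, next-terminal) pair. Each input token forces the next rule, so parsing is deterministic.

Unambiguous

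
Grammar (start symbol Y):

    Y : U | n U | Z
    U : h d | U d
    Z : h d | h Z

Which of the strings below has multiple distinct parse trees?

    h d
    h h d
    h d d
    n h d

h d

h d: 2 trees
h h d: 1 tree
h d d: 1 tree
n h d: 1 tree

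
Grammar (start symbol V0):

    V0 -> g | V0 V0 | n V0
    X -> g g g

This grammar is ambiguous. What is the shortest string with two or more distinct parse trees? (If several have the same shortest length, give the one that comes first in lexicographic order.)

length 1: no string has ≥2 trees
length 2: no string has ≥2 trees
length 3: g g g has 2 parse trees

Two derivations of g g g:
  V0 ⇒ V0 V0 ⇒ g V0 ⇒ g V0 V0 ⇒ g g V0 ⇒ g g g
  V0 ⇒ V0 V0 ⇒ V0 V0 V0 ⇒ g V0 V0 ⇒ g g V0 ⇒ g g g

g g g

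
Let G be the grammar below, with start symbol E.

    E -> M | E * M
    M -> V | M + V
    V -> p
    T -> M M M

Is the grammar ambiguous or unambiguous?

Unambiguous

Only E, M, V are reachable from E; ignoring the rest: The grammar is stratified — E handles '*' (left-recursive), M handles '+', V atoms. Each operator has a fixed associativity and precedence level, so every string has one parse.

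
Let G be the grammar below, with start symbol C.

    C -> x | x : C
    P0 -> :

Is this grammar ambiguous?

Only C is reachable from C; ignoring the rest: Right-recursive list with a separator: after each atom, whether the separator follows determines the rule. One parse per string.

Unambiguous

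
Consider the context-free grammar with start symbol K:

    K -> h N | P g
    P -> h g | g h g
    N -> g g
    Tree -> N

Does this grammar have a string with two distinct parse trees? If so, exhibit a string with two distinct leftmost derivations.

Ambiguous

Witness: h g g

Derivation 1: K ⇒ h N ⇒ h g g
Derivation 2: K ⇒ P g ⇒ h g g

Two distinct leftmost derivations for the same string.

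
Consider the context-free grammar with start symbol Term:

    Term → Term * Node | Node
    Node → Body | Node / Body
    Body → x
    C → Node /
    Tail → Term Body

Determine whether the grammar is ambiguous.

Only Term, Node, Body are reachable from Term; ignoring the rest: The grammar is stratified — Term handles '*' (left-recursive), Node handles '/', Body atoms. Each operator has a fixed associativity and precedence level, so every string has one parse.

Unambiguous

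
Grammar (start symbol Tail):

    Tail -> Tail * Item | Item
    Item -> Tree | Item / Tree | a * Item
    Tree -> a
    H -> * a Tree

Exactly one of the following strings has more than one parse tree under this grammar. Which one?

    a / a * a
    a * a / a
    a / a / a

a * a / a

a / a * a: 1 tree
a * a / a: 3 trees
a / a / a: 1 tree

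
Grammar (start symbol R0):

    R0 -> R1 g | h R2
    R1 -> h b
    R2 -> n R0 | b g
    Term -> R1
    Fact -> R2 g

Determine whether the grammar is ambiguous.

Ambiguous

Witness: h b g

Derivation 1: R0 ⇒ R1 g ⇒ h b g
Derivation 2: R0 ⇒ h R2 ⇒ h b g

Two distinct leftmost derivations for the same string.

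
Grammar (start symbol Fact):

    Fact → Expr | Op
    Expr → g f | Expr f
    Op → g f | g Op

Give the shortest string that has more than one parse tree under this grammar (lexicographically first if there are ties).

g f

length 2: g f has 2 parse trees

Two derivations of g f:
  Fact ⇒ Expr ⇒ g f
  Fact ⇒ Op ⇒ g f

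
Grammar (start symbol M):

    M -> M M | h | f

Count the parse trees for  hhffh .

Parse trees for hhffh (showing first 6 of 14):
  [M [M h] [M [M h] [M [M f] [M [M f] [M h]]]]]
  [M [M h] [M [M h] [M [M [M f] [M f]] [M h]]]]
  [M [M h] [M [M [M h] [M f]] [M [M f] [M h]]]]
  [M [M h] [M [M [M h] [M [M f] [M f]]] [M h]]]
  [M [M h] [M [M [M [M h] [M f]] [M f]] [M h]]]
  [M [M [M h] [M h]] [M [M f] [M [M f] [M h]]]]

14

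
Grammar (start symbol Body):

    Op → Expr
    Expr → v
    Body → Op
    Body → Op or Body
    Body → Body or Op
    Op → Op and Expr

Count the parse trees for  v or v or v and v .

4

Parse trees for v or v or v and v:
  [Body [Op [Expr v]] or [Body [Op [Expr v]] or [Body [Op [Op [Expr v]] and [Expr v]]]]]
  [Body [Op [Expr v]] or [Body [Body [Op [Expr v]]] or [Op [Op [Expr v]] and [Expr v]]]]
  [Body [Body [Op [Expr v]] or [Body [Op [Expr v]]]] or [Op [Op [Expr v]] and [Expr v]]]
  [Body [Body [Body [Op [Expr v]]] or [Op [Expr v]]] or [Op [Op [Expr v]] and [Expr v]]]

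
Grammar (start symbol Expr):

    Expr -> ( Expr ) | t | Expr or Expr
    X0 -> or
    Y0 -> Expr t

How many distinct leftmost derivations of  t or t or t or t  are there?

Parse trees for t or t or t or t:
  [Expr [Expr t] or [Expr [Expr t] or [Expr [Expr t] or [Expr t]]]]
  [Expr [Expr t] or [Expr [Expr [Expr t] or [Expr t]] or [Expr t]]]
  [Expr [Expr [Expr t] or [Expr t]] or [Expr [Expr t] or [Expr t]]]
  [Expr [Expr [Expr t] or [Expr [Expr t] or [Expr t]]] or [Expr t]]
  [Expr [Expr [Expr [Expr t] or [Expr t]] or [Expr t]] or [Expr t]]

5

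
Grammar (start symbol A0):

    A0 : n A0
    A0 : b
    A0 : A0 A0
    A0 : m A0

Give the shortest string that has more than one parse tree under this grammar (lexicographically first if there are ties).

b b b

length 1: no string has ≥2 trees
length 2: no string has ≥2 trees
length 3: b b b has 2 parse trees

Two derivations of b b b:
  A0 ⇒ A0 A0 ⇒ b A0 ⇒ b A0 A0 ⇒ b b A0 ⇒ b b b
  A0 ⇒ A0 A0 ⇒ A0 A0 A0 ⇒ b A0 A0 ⇒ b b A0 ⇒ b b b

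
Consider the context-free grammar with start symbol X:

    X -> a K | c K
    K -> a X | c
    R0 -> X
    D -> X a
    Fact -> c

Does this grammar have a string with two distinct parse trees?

Only X, K are reachable from X; ignoring the rest: The reachable rules are right-linear with at most one rule per (nonterminal, next-terminal) pair. Each input token forces the next rule, so parsing is deterministic.

Unambiguous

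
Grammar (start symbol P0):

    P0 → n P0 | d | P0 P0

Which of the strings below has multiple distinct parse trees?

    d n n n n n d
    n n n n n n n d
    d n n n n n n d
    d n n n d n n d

d n n n n n d: 1 tree
n n n n n n n d: 1 tree
d n n n n n n d: 1 tree
d n n n d n n d: 5 trees

d n n n d n n d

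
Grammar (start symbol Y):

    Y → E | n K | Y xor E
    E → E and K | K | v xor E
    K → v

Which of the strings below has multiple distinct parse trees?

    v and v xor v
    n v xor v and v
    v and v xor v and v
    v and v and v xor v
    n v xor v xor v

v and v xor v: 1 tree
n v xor v and v: 1 tree
v and v xor v and v: 1 tree
v and v and v xor v: 1 tree
n v xor v xor v: 2 trees

n v xor v xor v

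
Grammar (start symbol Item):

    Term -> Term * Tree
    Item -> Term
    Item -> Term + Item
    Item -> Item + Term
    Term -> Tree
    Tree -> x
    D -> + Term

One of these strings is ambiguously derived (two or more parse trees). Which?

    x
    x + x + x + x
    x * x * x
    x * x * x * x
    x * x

x + x + x + x

x: 1 tree
x + x + x + x: 8 trees
x * x * x: 1 tree
x * x * x * x: 1 tree
x * x: 1 tree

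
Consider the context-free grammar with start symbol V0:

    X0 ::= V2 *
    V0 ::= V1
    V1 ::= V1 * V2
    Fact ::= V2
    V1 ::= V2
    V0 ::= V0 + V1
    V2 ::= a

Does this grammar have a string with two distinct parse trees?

Unambiguous

Only V0, V1, V2 are reachable from V0; ignoring the rest: This is a standard precedence ladder (V0 over V1 over V2), with each level left-recursive on its own operator ('+' at V0, '*' at V1). That structure is LR(1), hence unambiguous.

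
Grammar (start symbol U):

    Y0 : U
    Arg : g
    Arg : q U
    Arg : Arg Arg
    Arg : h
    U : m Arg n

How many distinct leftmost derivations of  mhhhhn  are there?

Parse trees for mhhhhn:
  [U m [Arg [Arg h] [Arg [Arg h] [Arg [Arg h] [Arg h]]]] n]
  [U m [Arg [Arg h] [Arg [Arg [Arg h] [Arg h]] [Arg h]]] n]
  [U m [Arg [Arg [Arg h] [Arg h]] [Arg [Arg h] [Arg h]]] n]
  [U m [Arg [Arg [Arg h] [Arg [Arg h] [Arg h]]] [Arg h]] n]
  [U m [Arg [Arg [Arg [Arg h] [Arg h]] [Arg h]] [Arg h]] n]

5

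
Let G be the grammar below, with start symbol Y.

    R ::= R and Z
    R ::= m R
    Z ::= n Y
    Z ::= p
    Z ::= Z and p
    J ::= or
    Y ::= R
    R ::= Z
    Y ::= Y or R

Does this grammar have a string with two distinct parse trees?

Ambiguous

Witness: p and p

Derivation 1: Y ⇒ R ⇒ R and Z ⇒ Z and Z ⇒ p and Z ⇒ p and p
Derivation 2: Y ⇒ R ⇒ Z ⇒ Z and p ⇒ p and p

Two distinct leftmost derivations for the same string.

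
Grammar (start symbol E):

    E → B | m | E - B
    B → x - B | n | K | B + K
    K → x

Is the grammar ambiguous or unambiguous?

Ambiguous

Witness: x - n

Derivation 1: E ⇒ B ⇒ x - B ⇒ x - n
Derivation 2: E ⇒ E - B ⇒ B - B ⇒ K - B ⇒ x - B ⇒ x - n

Two distinct leftmost derivations for the same string.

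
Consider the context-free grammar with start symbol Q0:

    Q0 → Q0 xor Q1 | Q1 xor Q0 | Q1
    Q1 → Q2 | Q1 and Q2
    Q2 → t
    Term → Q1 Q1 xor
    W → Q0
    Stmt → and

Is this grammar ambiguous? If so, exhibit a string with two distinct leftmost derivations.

Witness: t xor t

Derivation 1: Q0 ⇒ Q0 xor Q1 ⇒ Q1 xor Q1 ⇒ Q2 xor Q1 ⇒ t xor Q1 ⇒ t xor Q2 ⇒ t xor t
Derivation 2: Q0 ⇒ Q1 xor Q0 ⇒ Q2 xor Q0 ⇒ t xor Q0 ⇒ t xor Q1 ⇒ t xor Q2 ⇒ t xor t

Two distinct leftmost derivations for the same string.

Ambiguous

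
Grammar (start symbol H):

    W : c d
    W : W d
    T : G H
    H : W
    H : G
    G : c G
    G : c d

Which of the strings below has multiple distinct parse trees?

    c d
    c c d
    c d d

c d

c d: 2 trees
c c d: 1 tree
c d d: 1 tree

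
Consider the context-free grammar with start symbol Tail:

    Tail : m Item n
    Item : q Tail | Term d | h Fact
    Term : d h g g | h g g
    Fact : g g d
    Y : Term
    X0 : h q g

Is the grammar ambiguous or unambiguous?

Witness: m h g g d n

Derivation 1: Tail ⇒ m Item n ⇒ m Term d n ⇒ m h g g d n
Derivation 2: Tail ⇒ m Item n ⇒ m h Fact n ⇒ m h g g d n

Two distinct leftmost derivations for the same string.

Ambiguous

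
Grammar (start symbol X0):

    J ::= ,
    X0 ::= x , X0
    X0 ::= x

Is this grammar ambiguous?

Unambiguous

(J is unreachable from X0, so its rules don't affect L(X0).) Right-recursive list with a separator: after each atom, whether the separator follows determines the rule. One parse per string.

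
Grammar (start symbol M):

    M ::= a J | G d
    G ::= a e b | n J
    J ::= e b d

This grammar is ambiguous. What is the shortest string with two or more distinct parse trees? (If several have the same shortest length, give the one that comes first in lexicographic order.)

length 4: a e b d has 2 parse trees

Two derivations of a e b d:
  M ⇒ a J ⇒ a e b d
  M ⇒ G d ⇒ a e b d

a e b d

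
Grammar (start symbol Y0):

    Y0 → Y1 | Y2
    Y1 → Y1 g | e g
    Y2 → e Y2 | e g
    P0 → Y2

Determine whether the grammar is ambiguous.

Ambiguous

Witness: e g

Derivation 1: Y0 ⇒ Y1 ⇒ e g
Derivation 2: Y0 ⇒ Y2 ⇒ e g

Two distinct leftmost derivations for the same string.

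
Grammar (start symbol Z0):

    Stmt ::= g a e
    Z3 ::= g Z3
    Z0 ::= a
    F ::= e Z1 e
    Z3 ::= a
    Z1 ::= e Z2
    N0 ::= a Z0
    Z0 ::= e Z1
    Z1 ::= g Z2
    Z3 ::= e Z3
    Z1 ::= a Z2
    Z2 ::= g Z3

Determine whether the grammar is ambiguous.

Unambiguous

(N0, Stmt, F are unreachable from Z0, so their rules don't affect L(Z0).) Each reachable nonterminal has at most one production per leading terminal, and all productions are right-linear; the derivation is determined token-by-token.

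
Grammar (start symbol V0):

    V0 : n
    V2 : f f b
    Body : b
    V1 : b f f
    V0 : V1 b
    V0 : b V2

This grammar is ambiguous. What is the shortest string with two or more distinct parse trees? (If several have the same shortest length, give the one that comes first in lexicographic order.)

b f f b

length 1: no string has ≥2 trees
length 4: b f f b has 2 parse trees

Two derivations of b f f b:
  V0 ⇒ V1 b ⇒ b f f b
  V0 ⇒ b V2 ⇒ b f f b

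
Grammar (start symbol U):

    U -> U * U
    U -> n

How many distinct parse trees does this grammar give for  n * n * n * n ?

5

Parse trees for n * n * n * n:
  [U [U n] * [U [U n] * [U [U n] * [U n]]]]
  [U [U n] * [U [U [U n] * [U n]] * [U n]]]
  [U [U [U n] * [U n]] * [U [U n] * [U n]]]
  [U [U [U n] * [U [U n] * [U n]]] * [U n]]
  [U [U [U [U n] * [U n]] * [U n]] * [U n]]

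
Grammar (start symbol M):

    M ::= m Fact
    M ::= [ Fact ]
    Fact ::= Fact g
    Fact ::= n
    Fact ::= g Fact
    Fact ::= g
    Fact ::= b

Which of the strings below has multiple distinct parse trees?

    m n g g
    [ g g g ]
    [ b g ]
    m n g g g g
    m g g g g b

[ g g g ]

m n g g: 1 tree
[ g g g ]: 4 trees
[ b g ]: 1 tree
m n g g g g: 1 tree
m g g g g b: 1 tree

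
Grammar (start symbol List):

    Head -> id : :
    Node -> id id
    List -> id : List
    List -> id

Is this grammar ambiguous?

Unambiguous

Only List is reachable from List; ignoring the rest: Right-recursive list with a separator: after each atom, whether the separator follows determines the rule. One parse per string.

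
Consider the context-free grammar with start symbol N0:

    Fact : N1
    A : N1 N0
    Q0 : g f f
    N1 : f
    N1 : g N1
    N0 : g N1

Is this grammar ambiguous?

Unambiguous

Only N0, N1 are reachable from N0; ignoring the rest: The reachable rules are right-linear with at most one rule per (nonterminal, next-terminal) pair. Each input token forces the next rule, so parsing is deterministic.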